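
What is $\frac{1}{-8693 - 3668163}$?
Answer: $- \frac{1}{3676856} \approx -2.7197 \cdot 10^{-7}$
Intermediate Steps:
$\frac{1}{-8693 - 3668163} = \frac{1}{-3676856} = - \frac{1}{3676856}$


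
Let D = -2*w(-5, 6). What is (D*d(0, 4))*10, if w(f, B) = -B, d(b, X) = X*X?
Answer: 1920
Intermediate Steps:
d(b, X) = X²
D = 12 (D = -(-2)*6 = -2*(-6) = 12)
(D*d(0, 4))*10 = (12*4²)*10 = (12*16)*10 = 192*10 = 1920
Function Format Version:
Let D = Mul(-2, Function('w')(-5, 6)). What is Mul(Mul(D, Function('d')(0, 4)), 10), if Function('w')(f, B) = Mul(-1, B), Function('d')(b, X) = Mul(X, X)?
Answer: 1920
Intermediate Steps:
Function('d')(b, X) = Pow(X, 2)
D = 12 (D = Mul(-2, Mul(-1, 6)) = Mul(-2, -6) = 12)
Mul(Mul(D, Function('d')(0, 4)), 10) = Mul(Mul(12, Pow(4, 2)), 10) = Mul(Mul(12, 16), 10) = Mul(192, 10) = 1920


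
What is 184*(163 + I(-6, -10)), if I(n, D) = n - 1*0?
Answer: 28888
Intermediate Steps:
I(n, D) = n (I(n, D) = n + 0 = n)
184*(163 + I(-6, -10)) = 184*(163 - 6) = 184*157 = 28888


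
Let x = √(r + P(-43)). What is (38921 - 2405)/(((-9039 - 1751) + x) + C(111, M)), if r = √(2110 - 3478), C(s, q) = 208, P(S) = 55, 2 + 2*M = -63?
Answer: -36516/(10582 - √(55 + 6*I*√38)) ≈ -3.4533 - 0.00077557*I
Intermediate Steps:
M = -65/2 (M = -1 + (½)*(-63) = -1 - 63/2 = -65/2 ≈ -32.500)
r = 6*I*√38 (r = √(-1368) = 6*I*√38 ≈ 36.987*I)
x = √(55 + 6*I*√38) (x = √(6*I*√38 + 55) = √(55 + 6*I*√38) ≈ 7.7872 + 2.3748*I)
(38921 - 2405)/(((-9039 - 1751) + x) + C(111, M)) = (38921 - 2405)/(((-9039 - 1751) + √(55 + 6*I*√38)) + 208) = 36516/((-10790 + √(55 + 6*I*√38)) + 208) = 36516/(-10582 + √(55 + 6*I*√38))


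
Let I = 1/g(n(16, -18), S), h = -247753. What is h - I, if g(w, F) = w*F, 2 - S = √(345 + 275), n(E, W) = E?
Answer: -1220926783/4928 + √155/4928 ≈ -2.4775e+5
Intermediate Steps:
S = 2 - 2*√155 (S = 2 - √(345 + 275) = 2 - √620 = 2 - 2*√155 ≈ -22.900)
g(w, F) = F*w
I = 1/(32 - 32*√155) (I = 1/((2 - 2*√155)*16) = 1/(32 - 32*√155) ≈ -0.0027293)
h - I = -247753 - (-1/4928 - √155/4928) = -247753 + (1/4928 + √155/4928) = -1220926783/4928 + √155/4928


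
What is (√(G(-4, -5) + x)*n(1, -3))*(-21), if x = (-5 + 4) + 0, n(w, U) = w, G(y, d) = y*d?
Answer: -21*√19 ≈ -91.537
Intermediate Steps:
G(y, d) = d*y
x = -1 (x = -1 + 0 = -1)
(√(G(-4, -5) + x)*n(1, -3))*(-21) = (√(-5*(-4) - 1)*1)*(-21) = (√(20 - 1)*1)*(-21) = (√19*1)*(-21) = √19*(-21) = -21*√19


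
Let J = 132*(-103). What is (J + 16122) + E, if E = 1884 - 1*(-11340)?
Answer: 15750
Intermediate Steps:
J = -13596
E = 13224 (E = 1884 + 11340 = 13224)
(J + 16122) + E = (-13596 + 16122) + 13224 = 2526 + 13224 = 15750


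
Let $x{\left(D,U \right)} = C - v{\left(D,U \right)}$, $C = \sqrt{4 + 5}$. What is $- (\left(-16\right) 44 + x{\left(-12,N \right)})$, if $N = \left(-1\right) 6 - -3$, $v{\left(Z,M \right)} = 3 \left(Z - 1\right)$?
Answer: $662$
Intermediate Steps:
$C = 3$ ($C = \sqrt{9} = 3$)
$v{\left(Z,M \right)} = -3 + 3 Z$ ($v{\left(Z,M \right)} = 3 \left(-1 + Z\right) = -3 + 3 Z$)
$N = -3$ ($N = -6 + 3 = -3$)
$x{\left(D,U \right)} = 6 - 3 D$ ($x{\left(D,U \right)} = 3 - \left(-3 + 3 D\right) = 6 - 3 D$)
$- (\left(-16\right) 44 + x{\left(-12,N \right)}) = - (\left(-16\right) 44 + \left(6 - -36\right)) = - (-704 + \left(6 + 36\right)) = - (-704 + 42) = \left(-1\right) \left(-662\right) = 662$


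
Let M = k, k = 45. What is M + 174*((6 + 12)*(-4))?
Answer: -12483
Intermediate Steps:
M = 45
M + 174*((6 + 12)*(-4)) = 45 + 174*((6 + 12)*(-4)) = 45 + 174*(18*(-4)) = 45 + 174*(-72) = 45 - 12528 = -12483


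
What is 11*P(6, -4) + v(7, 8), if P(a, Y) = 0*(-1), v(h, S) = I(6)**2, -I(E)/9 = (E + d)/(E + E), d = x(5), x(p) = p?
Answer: 1089/16 ≈ 68.063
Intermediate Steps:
d = 5
I(E) = -9*(5 + E)/(2*E) (I(E) = -9*(E + 5)/(E + E) = -9*(5 + E)/(2*E))
v(h, S) = 1089/16 (v(h, S) = ((9/2)*(-5 - 1*6)/6)**2 = ((9/2)*(1/6)*(-5 - 6))**2 = ((9/2)*(1/6)*(-11))**2 = (-33/4)**2 = 1089/16)
P(a, Y) = 0
11*P(6, -4) + v(7, 8) = 11*0 + 1089/16 = 0 + 1089/16 = 1089/16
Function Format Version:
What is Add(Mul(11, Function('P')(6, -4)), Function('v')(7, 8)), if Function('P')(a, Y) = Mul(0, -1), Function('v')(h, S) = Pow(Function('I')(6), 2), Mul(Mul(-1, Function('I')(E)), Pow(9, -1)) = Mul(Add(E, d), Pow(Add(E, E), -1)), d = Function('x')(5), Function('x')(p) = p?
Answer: Rational(1089, 16) ≈ 68.063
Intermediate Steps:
d = 5
Function('I')(E) = Mul(Rational(-9, 2), Pow(E, -1), Add(5, E)) (Function('I')(E) = Mul(-9, Mul(Add(E, 5), Pow(Add(E, E), -1))) = Mul(-9, Mul(Add(5, E), Pow(Mul(2, E), -1))) = Mul(-9, Mul(Add(5, E), Mul(Rational(1, 2), Pow(E, -1)))) = Mul(-9, Mul(Rational(1, 2), Pow(E, -1), Add(5, E))) = Mul(Rational(-9, 2), Pow(E, -1), Add(5, E)))
Function('v')(h, S) = Rational(1089, 16) (Function('v')(h, S) = Pow(Mul(Rational(9, 2), Pow(6, -1), Add(-5, Mul(-1, 6))), 2) = Pow(Mul(Rational(9, 2), Rational(1, 6), Add(-5, -6)), 2) = Pow(Mul(Rational(9, 2), Rational(1, 6), -11), 2) = Pow(Rational(-33, 4), 2) = Rational(1089, 16))
Function('P')(a, Y) = 0
Add(Mul(11, Function('P')(6, -4)), Function('v')(7, 8)) = Add(Mul(11, 0), Rational(1089, 16)) = Add(0, Rational(1089, 16)) = Rational(1089, 16)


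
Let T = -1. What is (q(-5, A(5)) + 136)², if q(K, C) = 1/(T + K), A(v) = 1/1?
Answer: 664225/36 ≈ 18451.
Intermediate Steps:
A(v) = 1
q(K, C) = 1/(-1 + K)
(q(-5, A(5)) + 136)² = (1/(-1 - 5) + 136)² = (1/(-6) + 136)² = (-⅙ + 136)² = (815/6)² = 664225/36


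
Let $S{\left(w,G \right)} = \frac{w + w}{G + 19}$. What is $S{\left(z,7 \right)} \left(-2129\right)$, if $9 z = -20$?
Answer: $\frac{42580}{117} \approx 363.93$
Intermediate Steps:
$z = - \frac{20}{9}$ ($z = \frac{1}{9} \left(-20\right) = - \frac{20}{9} \approx -2.2222$)
$S{\left(w,G \right)} = \frac{2 w}{19 + G}$
$S{\left(z,7 \right)} \left(-2129\right) = 2 \left(- \frac{20}{9}\right) \frac{1}{19 + 7} \left(-2129\right) = 2 \left(- \frac{20}{9}\right) \frac{1}{26} \left(-2129\right) = \left(- \frac{20}{117}\right) \left(-2129\right) = \frac{42580}{117}$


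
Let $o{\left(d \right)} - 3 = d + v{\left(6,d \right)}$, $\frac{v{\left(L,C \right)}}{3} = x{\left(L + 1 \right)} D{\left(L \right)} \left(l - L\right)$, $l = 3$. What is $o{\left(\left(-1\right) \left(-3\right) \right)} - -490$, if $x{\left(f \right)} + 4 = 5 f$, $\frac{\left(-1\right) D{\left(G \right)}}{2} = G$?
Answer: $3844$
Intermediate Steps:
$D{\left(G \right)} = - 2 G$
$x{\left(f \right)} = -4 + 5 f$
$v{\left(L,C \right)} = - 6 L \left(1 + 5 L\right) \left(3 - L\right)$ ($v{\left(L,C \right)} = 3 \left(-4 + 5 \left(L + 1\right)\right) \left(- 2 L\right) \left(3 - L\right) = 3 \left(-4 + 5 \left(1 + L\right)\right) \left(- 2 L\right) \left(3 - L\right) = 3 \left(-4 + \left(5 + 5 L\right)\right) \left(- 2 L\right) \left(3 - L\right) = 3 \left(1 + 5 L\right) \left(- 2 L\right) \left(3 - L\right) = 3 - 2 L \left(1 + 5 L\right) \left(3 - L\right) = 3 \left(- 2 L \left(1 + 5 L\right) \left(3 - L\right)\right) = - 6 L \left(1 + 5 L\right) \left(3 - L\right)$)
$o{\left(d \right)} = 3351 + d$ ($o{\left(d \right)} = 3 + \left(d + 6 \cdot 6 \left(1 + 5 \cdot 6\right) \left(-3 + 6\right)\right) = 3 + \left(d + 6 \cdot 6 \left(1 + 30\right) 3\right) = 3 + \left(d + 6 \cdot 6 \cdot 31 \cdot 3\right) = 3 + \left(d + 3348\right) = 3 + \left(3348 + d\right) = 3351 + d$)
$o{\left(\left(-1\right) \left(-3\right) \right)} - -490 = \left(3351 - -3\right) - -490 = \left(3351 + 3\right) + 490 = 3354 + 490 = 3844$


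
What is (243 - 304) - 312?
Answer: -373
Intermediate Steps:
(243 - 304) - 312 = -61 - 312 = -373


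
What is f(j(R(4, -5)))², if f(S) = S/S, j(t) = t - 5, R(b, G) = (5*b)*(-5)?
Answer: 1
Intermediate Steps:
R(b, G) = -25*b
j(t) = -5 + t
f(S) = 1
f(j(R(4, -5)))² = 1² = 1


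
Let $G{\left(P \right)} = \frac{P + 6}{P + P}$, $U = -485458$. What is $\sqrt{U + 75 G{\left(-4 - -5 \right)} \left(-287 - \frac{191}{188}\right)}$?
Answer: $\frac{i \sqrt{19830182002}}{188} \approx 749.04 i$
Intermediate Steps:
$G{\left(P \right)} = \frac{6 + P}{2 P}$
$\sqrt{U + 75 G{\left(-4 - -5 \right)} \left(-287 - \frac{191}{188}\right)} = \sqrt{-485458 + 75 \frac{6 - -1}{2 \left(-4 - -5\right)} \left(-287 - \frac{191}{188}\right)} = \sqrt{-485458 + 75 \frac{6 + \left(-4 + 5\right)}{2 \left(-4 + 5\right)} \left(-287 - \frac{191}{188}\right)} = \sqrt{-485458 + 75 \frac{6 + 1}{2 \cdot 1} \left(-287 - \frac{191}{188}\right)} = \sqrt{-485458 + 75 \cdot \frac{1}{2} \cdot 1 \cdot 7 \left(- \frac{54147}{188}\right)} = \sqrt{-485458 + 75 \cdot \frac{7}{2} \left(- \frac{54147}{188}\right)} = \sqrt{-485458 + \frac{525}{2} \left(- \frac{54147}{188}\right)} = \sqrt{-485458 - \frac{28427175}{376}} = \sqrt{- \frac{210959383}{376}} = \frac{i \sqrt{19830182002}}{188}$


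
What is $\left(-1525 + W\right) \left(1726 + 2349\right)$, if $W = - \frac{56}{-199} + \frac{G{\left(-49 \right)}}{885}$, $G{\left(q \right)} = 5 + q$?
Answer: $- \frac{218855675365}{35223} \approx -6.2134 \cdot 10^{6}$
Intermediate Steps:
$W = \frac{40804}{176115}$ ($W = - \frac{56}{-199} + \frac{5 - 49}{885} = \left(-56\right) \left(- \frac{1}{199}\right) - \frac{44}{885} = \frac{56}{199} - \frac{44}{885} = \frac{40804}{176115} \approx 0.23169$)
$\left(-1525 + W\right) \left(1726 + 2349\right) = \left(-1525 + \frac{40804}{176115}\right) \left(1726 + 2349\right) = \left(- \frac{268534571}{176115}\right) 4075 = - \frac{218855675365}{35223}$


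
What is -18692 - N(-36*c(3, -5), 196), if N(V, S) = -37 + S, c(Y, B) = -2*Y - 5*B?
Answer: -18851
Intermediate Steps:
c(Y, B) = -5*B - 2*Y
-18692 - N(-36*c(3, -5), 196) = -18692 - (-37 + 196) = -18692 - 1*159 = -18692 - 159 = -18851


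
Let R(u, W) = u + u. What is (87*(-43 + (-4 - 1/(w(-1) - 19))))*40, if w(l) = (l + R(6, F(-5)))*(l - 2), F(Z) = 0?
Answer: -2125410/13 ≈ -1.6349e+5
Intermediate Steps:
R(u, W) = 2*u
w(l) = (-2 + l)*(12 + l) (w(l) = (l + 2*6)*(l - 2) = (l + 12)*(-2 + l) = (12 + l)*(-2 + l) = (-2 + l)*(12 + l))
(87*(-43 + (-4 - 1/(w(-1) - 19))))*40 = (87*(-43 + (-4 - 1/((-24 + (-1)**2 + 10*(-1)) - 19))))*40 = (87*(-43 + (-4 - 1/((-24 + 1 - 10) - 19))))*40 = (87*(-43 + (-4 - 1/(-33 - 19))))*40 = (87*(-43 + (-4 - 1/(-52))))*40 = (87*(-43 + (-4 - 1*(-1/52))))*40 = (87*(-43 + (-4 + 1/52)))*40 = (87*(-43 - 207/52))*40 = (87*(-2443/52))*40 = -212541/52*40 = -2125410/13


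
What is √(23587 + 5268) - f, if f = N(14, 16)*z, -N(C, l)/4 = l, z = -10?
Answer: -640 + √28855 ≈ -470.13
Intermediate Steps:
N(C, l) = -4*l
f = 640 (f = -4*16*(-10) = -64*(-10) = 640)
√(23587 + 5268) - f = √(23587 + 5268) - 1*640 = √28855 - 640 = -640 + √28855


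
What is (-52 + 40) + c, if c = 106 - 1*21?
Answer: 73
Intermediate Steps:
c = 85 (c = 106 - 21 = 85)
(-52 + 40) + c = (-52 + 40) + 85 = -12 + 85 = 73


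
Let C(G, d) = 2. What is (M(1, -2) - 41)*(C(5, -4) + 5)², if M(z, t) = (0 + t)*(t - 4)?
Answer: -1421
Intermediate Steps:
M(z, t) = t*(-4 + t)
(M(1, -2) - 41)*(C(5, -4) + 5)² = (-2*(-4 - 2) - 41)*(2 + 5)² = (-2*(-6) - 41)*7² = (12 - 41)*49 = -29*49 = -1421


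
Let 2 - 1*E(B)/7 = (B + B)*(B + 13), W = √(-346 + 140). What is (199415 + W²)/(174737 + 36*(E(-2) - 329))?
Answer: 199209/174485 ≈ 1.1417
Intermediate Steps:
W = I*√206 (W = √(-206) = I*√206 ≈ 14.353*I)
E(B) = 14 - 14*B*(13 + B) (E(B) = 14 - 7*(B + B)*(B + 13) = 14 - 7*2*B*(13 + B) = 14 - 14*B*(13 + B))
(199415 + W²)/(174737 + 36*(E(-2) - 329)) = (199415 + (I*√206)²)/(174737 + 36*((14 - 182*(-2) - 14*(-2)²) - 329)) = (199415 - 206)/(174737 + 36*((14 + 364 - 14*4) - 329)) = 199209/(174737 + 36*((14 + 364 - 56) - 329)) = 199209/(174737 + 36*(322 - 329)) = 199209/(174737 + 36*(-7)) = 199209/(174737 - 252) = 199209/174485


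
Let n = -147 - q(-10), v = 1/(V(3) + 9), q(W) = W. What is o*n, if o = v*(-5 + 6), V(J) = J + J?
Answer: -137/15 ≈ -9.1333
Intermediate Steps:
V(J) = 2*J
v = 1/15 (v = 1/(2*3 + 9) = 1/(6 + 9) = 1/15 ≈ 0.066667)
o = 1/15 (o = (-5 + 6)/15 = (1/15)*1 = 1/15 ≈ 0.066667)
n = -137 (n = -147 - 1*(-10) = -147 + 10 = -137)
o*n = (1/15)*(-137) = -137/15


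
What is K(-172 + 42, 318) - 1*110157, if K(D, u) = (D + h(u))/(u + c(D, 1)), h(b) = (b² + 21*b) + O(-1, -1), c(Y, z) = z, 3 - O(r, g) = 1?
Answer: -35032409/319 ≈ -1.0982e+5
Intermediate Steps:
O(r, g) = 2 (O(r, g) = 3 - 1*1 = 3 - 1 = 2)
h(b) = 2 + b² + 21*b (h(b) = (b² + 21*b) + 2 = 2 + b² + 21*b)
K(D, u) = (2 + D + u² + 21*u)/(1 + u) (K(D, u) = (D + (2 + u² + 21*u))/(u + 1) = (2 + D + u² + 21*u)/(1 + u))
K(-172 + 42, 318) - 1*110157 = (2 + (-172 + 42) + 318² + 21*318)/(1 + 318) - 1*110157 = (2 - 130 + 101124 + 6678)/319 - 110157 = (1/319)*107674 - 110157 = 107674/319 - 110157 = -35032409/319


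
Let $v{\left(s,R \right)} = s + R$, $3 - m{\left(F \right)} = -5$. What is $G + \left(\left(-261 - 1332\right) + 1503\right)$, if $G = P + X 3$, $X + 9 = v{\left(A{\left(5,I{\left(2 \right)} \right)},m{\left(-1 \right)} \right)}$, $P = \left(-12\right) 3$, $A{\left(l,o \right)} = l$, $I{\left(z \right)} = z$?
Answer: $-114$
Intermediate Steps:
$P = -36$
$m{\left(F \right)} = 8$ ($m{\left(F \right)} = 3 - -5 = 3 + 5 = 8$)
$v{\left(s,R \right)} = R + s$
$X = 4$ ($X = -9 + \left(8 + 5\right) = -9 + 13 = 4$)
$G = -24$ ($G = -36 + 4 \cdot 3 = -36 + 12 = -24$)
$G + \left(\left(-261 - 1332\right) + 1503\right) = -24 + \left(\left(-261 - 1332\right) + 1503\right) = -24 + \left(-1593 + 1503\right) = -24 - 90 = -114$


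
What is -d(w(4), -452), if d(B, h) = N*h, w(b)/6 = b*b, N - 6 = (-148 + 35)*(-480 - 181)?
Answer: 33763948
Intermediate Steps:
N = 74699 (N = 6 + (-148 + 35)*(-480 - 181) = 6 - 113*(-661) = 6 + 74693 = 74699)
w(b) = 6*b² (w(b) = 6*(b*b) = 6*b²)
d(B, h) = 74699*h
-d(w(4), -452) = -74699*(-452) = -1*(-33763948) = 33763948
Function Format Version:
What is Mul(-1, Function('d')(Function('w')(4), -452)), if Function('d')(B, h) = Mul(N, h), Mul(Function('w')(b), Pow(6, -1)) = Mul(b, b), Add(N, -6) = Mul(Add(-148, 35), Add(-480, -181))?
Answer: 33763948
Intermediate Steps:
N = 74699 (N = Add(6, Mul(Add(-148, 35), Add(-480, -181))) = Add(6, Mul(-113, -661)) = Add(6, 74693) = 74699)
Function('w')(b) = Mul(6, Pow(b, 2)) (Function('w')(b) = Mul(6, Mul(b, b)) = Mul(6, Pow(b, 2)))
Function('d')(B, h) = Mul(74699, h)
Mul(-1, Function('d')(Function('w')(4), -452)) = Mul(-1, Mul(74699, -452)) = Mul(-1, -33763948) = 33763948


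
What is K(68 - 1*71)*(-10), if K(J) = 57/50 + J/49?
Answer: -2643/245 ≈ -10.788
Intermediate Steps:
K(J) = 57/50 + J/49 (K(J) = 57*(1/50) + J*(1/49) = 57/50 + J/49)
K(68 - 1*71)*(-10) = (57/50 + (68 - 1*71)/49)*(-10) = (57/50 + (68 - 71)/49)*(-10) = (57/50 + (1/49)*(-3))*(-10) = (57/50 - 3/49)*(-10) = (2643/2450)*(-10) = -2643/245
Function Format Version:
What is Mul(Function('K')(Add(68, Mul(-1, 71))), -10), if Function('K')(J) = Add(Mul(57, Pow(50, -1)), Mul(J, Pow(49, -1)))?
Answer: Rational(-2643, 245) ≈ -10.788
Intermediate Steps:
Function('K')(J) = Add(Rational(57, 50), Mul(Rational(1, 49), J)) (Function('K')(J) = Add(Mul(57, Rational(1, 50)), Mul(J, Rational(1, 49))) = Add(Rational(57, 50), Mul(Rational(1, 49), J)))
Mul(Function('K')(Add(68, Mul(-1, 71))), -10) = Mul(Add(Rational(57, 50), Mul(Rational(1, 49), Add(68, Mul(-1, 71)))), -10) = Mul(Add(Rational(57, 50), Mul(Rational(1, 49), Add(68, -71))), -10) = Mul(Add(Rational(57, 50), Mul(Rational(1, 49), -3)), -10) = Mul(Add(Rational(57, 50), Rational(-3, 49)), -10) = Mul(Rational(2643, 2450), -10) = Rational(-2643, 245)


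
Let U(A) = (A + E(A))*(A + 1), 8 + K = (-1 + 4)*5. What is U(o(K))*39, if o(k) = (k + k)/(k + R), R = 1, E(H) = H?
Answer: 3003/8 ≈ 375.38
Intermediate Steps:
K = 7 (K = -8 + (-1 + 4)*5 = -8 + 3*5 = -8 + 15 = 7)
o(k) = 2*k/(1 + k) (o(k) = (k + k)/(k + 1) = (2*k)/(1 + k) = 2*k/(1 + k))
U(A) = 2*A*(1 + A) (U(A) = (A + A)*(A + 1) = (2*A)*(1 + A) = 2*A*(1 + A))
U(o(K))*39 = (2*(2*7/(1 + 7))*(1 + 2*7/(1 + 7)))*39 = (2*(2*7/8)*(1 + 2*7/8))*39 = (2*(2*7*(⅛))*(1 + 2*7*(⅛)))*39 = (2*(7/4)*(1 + 7/4))*39 = (2*(7/4)*(11/4))*39 = (77/8)*39 = 3003/8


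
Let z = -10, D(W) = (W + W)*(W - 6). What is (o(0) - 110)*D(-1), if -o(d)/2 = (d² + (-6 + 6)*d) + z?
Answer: -1260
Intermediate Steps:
D(W) = 2*W*(-6 + W) (D(W) = (2*W)*(-6 + W) = 2*W*(-6 + W))
o(d) = 20 - 2*d² (o(d) = -2*((d² + (-6 + 6)*d) - 10) = -2*((d² + 0*d) - 10) = -2*((d² + 0) - 10) = -2*(d² - 10) = -2*(-10 + d²) = 20 - 2*d²)
(o(0) - 110)*D(-1) = ((20 - 2*0²) - 110)*(2*(-1)*(-6 - 1)) = ((20 - 2*0) - 110)*(2*(-1)*(-7)) = ((20 + 0) - 110)*14 = (20 - 110)*14 = -90*14 = -1260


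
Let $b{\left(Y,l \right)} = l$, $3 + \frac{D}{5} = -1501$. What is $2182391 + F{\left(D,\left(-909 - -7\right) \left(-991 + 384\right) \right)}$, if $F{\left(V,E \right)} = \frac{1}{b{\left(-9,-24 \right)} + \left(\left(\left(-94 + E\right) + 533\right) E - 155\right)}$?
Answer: $\frac{654743354830683234}{300011938663} \approx 2.1824 \cdot 10^{6}$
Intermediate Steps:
$D = -7520$ ($D = -15 + 5 \left(-1501\right) = -15 - 7505 = -7520$)
$F{\left(V,E \right)} = \frac{1}{-179 + E \left(439 + E\right)}$ ($F{\left(V,E \right)} = \frac{1}{-24 + \left(\left(\left(-94 + E\right) + 533\right) E - 155\right)} = \frac{1}{-24 + \left(\left(439 + E\right) E - 155\right)} = \frac{1}{-24 + \left(E \left(439 + E\right) - 155\right)} = \frac{1}{-24 + \left(-155 + E \left(439 + E\right)\right)} = \frac{1}{-179 + E \left(439 + E\right)}$)
$2182391 + F{\left(D,\left(-909 - -7\right) \left(-991 + 384\right) \right)} = 2182391 + \frac{1}{-179 + \left(\left(-909 - -7\right) \left(-991 + 384\right)\right)^{2} + 439 \left(-909 - -7\right) \left(-991 + 384\right)} = 2182391 + \frac{1}{-179 + \left(\left(-909 + 7\right) \left(-607\right)\right)^{2} + 439 \left(-909 + 7\right) \left(-607\right)} = 2182391 + \frac{1}{-179 + \left(\left(-902\right) \left(-607\right)\right)^{2} + 439 \left(\left(-902\right) \left(-607\right)\right)} = 2182391 + \frac{1}{-179 + 547514^{2} + 439 \cdot 547514} = 2182391 + \frac{1}{-179 + 299771580196 + 240358646} = 2182391 + \frac{1}{300011938663} = \frac{654743354830683234}{300011938663}$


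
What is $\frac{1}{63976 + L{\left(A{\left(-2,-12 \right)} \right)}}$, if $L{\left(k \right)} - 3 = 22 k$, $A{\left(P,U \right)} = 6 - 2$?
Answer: $\frac{1}{64067} \approx 1.5609 \cdot 10^{-5}$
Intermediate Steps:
$A{\left(P,U \right)} = 4$
$L{\left(k \right)} = 3 + 22 k$
$\frac{1}{63976 + L{\left(A{\left(-2,-12 \right)} \right)}} = \frac{1}{63976 + \left(3 + 22 \cdot 4\right)} = \frac{1}{63976 + \left(3 + 88\right)} = \frac{1}{63976 + 91} = \frac{1}{64067}$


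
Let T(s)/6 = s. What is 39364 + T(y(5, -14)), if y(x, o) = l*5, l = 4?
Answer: 39484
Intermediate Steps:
y(x, o) = 20 (y(x, o) = 4*5 = 20)
T(s) = 6*s
39364 + T(y(5, -14)) = 39364 + 6*20 = 39364 + 120 = 39484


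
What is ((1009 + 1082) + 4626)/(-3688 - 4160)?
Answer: -2239/2616 ≈ -0.85589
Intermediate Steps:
((1009 + 1082) + 4626)/(-3688 - 4160) = (2091 + 4626)/(-7848) = 6717*(-1/7848) = -2239/2616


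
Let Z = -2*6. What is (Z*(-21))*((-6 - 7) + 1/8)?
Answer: -6489/2 ≈ -3244.5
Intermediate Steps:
Z = -12
(Z*(-21))*((-6 - 7) + 1/8) = (-12*(-21))*((-6 - 7) + 1/8) = 252*(-13 + ⅛) = 252*(-103/8) = -6489/2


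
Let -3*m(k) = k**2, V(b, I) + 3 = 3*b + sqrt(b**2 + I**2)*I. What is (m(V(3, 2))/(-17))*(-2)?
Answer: -176/51 - 16*sqrt(13)/17 ≈ -6.8444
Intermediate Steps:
V(b, I) = -3 + 3*b + I*sqrt(I**2 + b**2) (V(b, I) = -3 + (3*b + sqrt(b**2 + I**2)*I) = -3 + (3*b + sqrt(I**2 + b**2)*I) = -3 + (3*b + I*sqrt(I**2 + b**2)) = -3 + 3*b + I*sqrt(I**2 + b**2))
m(k) = -k**2/3
(m(V(3, 2))/(-17))*(-2) = (-(-3 + 3*3 + 2*sqrt(2**2 + 3**2))**2/3/(-17))*(-2) = (-(-3 + 9 + 2*sqrt(4 + 9))**2/3*(-1/17))*(-2) = (-(-3 + 9 + 2*sqrt(13))**2/3*(-1/17))*(-2) = (-(6 + 2*sqrt(13))**2/3*(-1/17))*(-2) = ((6 + 2*sqrt(13))**2/51)*(-2) = -2*(6 + 2*sqrt(13))**2/51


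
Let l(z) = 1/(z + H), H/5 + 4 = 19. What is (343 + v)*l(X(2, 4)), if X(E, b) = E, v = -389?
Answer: -46/77 ≈ -0.59740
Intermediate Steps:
H = 75 (H = -20 + 5*19 = -20 + 95 = 75)
l(z) = 1/(75 + z) (l(z) = 1/(z + 75) = 1/(75 + z))
(343 + v)*l(X(2, 4)) = (343 - 389)/(75 + 2) = -46/77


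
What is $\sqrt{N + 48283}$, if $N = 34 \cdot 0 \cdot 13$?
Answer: $\sqrt{48283} \approx 219.73$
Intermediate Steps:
$N = 0$ ($N = 0 \cdot 13 = 0$)
$\sqrt{N + 48283} = \sqrt{0 + 48283} = \sqrt{48283}$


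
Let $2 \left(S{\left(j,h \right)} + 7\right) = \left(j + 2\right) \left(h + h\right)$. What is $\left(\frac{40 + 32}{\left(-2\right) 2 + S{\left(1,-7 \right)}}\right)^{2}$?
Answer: $\frac{81}{16} \approx 5.0625$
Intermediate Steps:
$S{\left(j,h \right)} = -7 + h \left(2 + j\right)$ ($S{\left(j,h \right)} = -7 + \frac{\left(j + 2\right) \left(h + h\right)}{2} = -7 + \frac{\left(2 + j\right) 2 h}{2} = -7 + \frac{2 h \left(2 + j\right)}{2} = -7 + h \left(2 + j\right)$)
$\left(\frac{40 + 32}{\left(-2\right) 2 + S{\left(1,-7 \right)}}\right)^{2} = \left(\frac{40 + 32}{\left(-2\right) 2 - 28}\right)^{2} = \left(\frac{72}{-4 - 28}\right)^{2} = \left(\frac{72}{-32}\right)^{2} = \left(72 \left(- \frac{1}{32}\right)\right)^{2} = \left(- \frac{9}{4}\right)^{2} = \frac{81}{16}$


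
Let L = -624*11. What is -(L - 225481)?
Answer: 232345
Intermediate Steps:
L = -6864
-(L - 225481) = -(-6864 - 225481) = -1*(-232345) = 232345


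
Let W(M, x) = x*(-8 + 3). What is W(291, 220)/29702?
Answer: -550/14851 ≈ -0.037035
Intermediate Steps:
W(M, x) = -5*x (W(M, x) = x*(-5) = -5*x)
W(291, 220)/29702 = -5*220/29702 = -1100*1/29702 = -550/14851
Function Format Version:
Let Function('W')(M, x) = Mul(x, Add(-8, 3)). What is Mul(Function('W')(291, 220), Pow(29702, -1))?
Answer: Rational(-550, 14851) ≈ -0.037035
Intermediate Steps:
Function('W')(M, x) = Mul(-5, x) (Function('W')(M, x) = Mul(x, -5) = Mul(-5, x))
Mul(Function('W')(291, 220), Pow(29702, -1)) = Mul(Mul(-5, 220), Pow(29702, -1)) = Mul(-1100, Rational(1, 29702)) = Rational(-550, 14851)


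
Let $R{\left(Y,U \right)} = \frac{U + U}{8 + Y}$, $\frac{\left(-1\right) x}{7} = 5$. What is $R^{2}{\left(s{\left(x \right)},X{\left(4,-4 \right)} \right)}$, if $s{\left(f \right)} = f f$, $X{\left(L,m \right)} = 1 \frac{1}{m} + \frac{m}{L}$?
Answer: $\frac{25}{6081156} \approx 4.1111 \cdot 10^{-6}$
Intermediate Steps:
$x = -35$ ($x = \left(-7\right) 5 = -35$)
$X{\left(L,m \right)} = \frac{1}{m} + \frac{m}{L}$
$s{\left(f \right)} = f^{2}$
$R{\left(Y,U \right)} = \frac{2 U}{8 + Y}$
$R^{2}{\left(s{\left(x \right)},X{\left(4,-4 \right)} \right)} = \left(\frac{2 \left(\frac{1}{-4} - \frac{4}{4}\right)}{8 + \left(-35\right)^{2}}\right)^{2} = \left(\frac{2 \left(- \frac{1}{4} - 1\right)}{8 + 1225}\right)^{2} = \left(\frac{2 \left(- \frac{1}{4} - 1\right)}{1233}\right)^{2} = \left(2 \left(- \frac{5}{4}\right) \frac{1}{1233}\right)^{2} = \left(- \frac{5}{2466}\right)^{2} = \frac{25}{6081156}$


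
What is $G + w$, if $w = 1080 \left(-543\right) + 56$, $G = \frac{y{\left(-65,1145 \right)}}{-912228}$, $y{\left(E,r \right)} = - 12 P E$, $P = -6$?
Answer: $- \frac{44576324906}{76019} \approx -5.8638 \cdot 10^{5}$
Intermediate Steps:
$y{\left(E,r \right)} = 72 E$ ($y{\left(E,r \right)} = \left(-12\right) \left(-6\right) E = 72 E$)
$G = \frac{390}{76019}$ ($G = \frac{72 \left(-65\right)}{-912228} = \left(-4680\right) \left(- \frac{1}{912228}\right) = \frac{390}{76019} \approx 0.0051303$)
$w = -586384$ ($w = -586440 + 56 = -586384$)
$G + w = \frac{390}{76019} - 586384 = - \frac{44576324906}{76019}$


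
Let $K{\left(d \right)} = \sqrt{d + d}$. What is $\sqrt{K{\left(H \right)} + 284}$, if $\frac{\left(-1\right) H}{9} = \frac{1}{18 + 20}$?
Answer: $\frac{\sqrt{102524 + 57 i \sqrt{19}}}{19} \approx 16.852 + 0.02042 i$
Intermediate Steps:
$H = - \frac{9}{38}$ ($H = - \frac{9}{18 + 20} = - \frac{9}{38} \approx -0.23684$)
$K{\left(d \right)} = \sqrt{2} \sqrt{d}$ ($K{\left(d \right)} = \sqrt{2 d} = \sqrt{2} \sqrt{d}$)
$\sqrt{K{\left(H \right)} + 284} = \sqrt{\sqrt{2} \sqrt{- \frac{9}{38}} + 284} = \sqrt{\sqrt{2} \frac{3 i \sqrt{38}}{38} + 284} = \sqrt{\frac{3 i \sqrt{19}}{19} + 284} = \sqrt{284 + \frac{3 i \sqrt{19}}{19}}$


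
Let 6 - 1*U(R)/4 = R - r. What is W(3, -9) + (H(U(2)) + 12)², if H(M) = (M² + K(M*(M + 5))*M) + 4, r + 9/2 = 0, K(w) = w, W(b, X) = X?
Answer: 1015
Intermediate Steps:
r = -9/2 (r = -9/2 + 0 = -9/2 ≈ -4.5000)
U(R) = 6 - 4*R (U(R) = 24 - 4*(R - 1*(-9/2)) = 24 - 4*(R + 9/2) = 24 - 4*(9/2 + R) = 24 + (-18 - 4*R) = 6 - 4*R)
H(M) = 4 + M² + M²*(5 + M) (H(M) = (M² + (M*(M + 5))*M) + 4 = (M² + (M*(5 + M))*M) + 4 = (M² + M²*(5 + M)) + 4 = 4 + M² + M²*(5 + M))
W(3, -9) + (H(U(2)) + 12)² = -9 + ((4 + (6 - 4*2)³ + 6*(6 - 4*2)²) + 12)² = -9 + ((4 + (6 - 8)³ + 6*(6 - 8)²) + 12)² = -9 + ((4 + (-2)³ + 6*(-2)²) + 12)² = -9 + ((4 - 8 + 6*4) + 12)² = -9 + ((4 - 8 + 24) + 12)² = -9 + (20 + 12)² = -9 + 32² = -9 + 1024 = 1015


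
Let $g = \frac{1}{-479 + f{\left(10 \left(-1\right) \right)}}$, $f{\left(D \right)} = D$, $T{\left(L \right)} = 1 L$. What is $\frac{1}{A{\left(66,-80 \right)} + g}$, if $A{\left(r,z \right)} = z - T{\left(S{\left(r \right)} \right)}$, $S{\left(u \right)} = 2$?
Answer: $- \frac{489}{40099} \approx -0.012195$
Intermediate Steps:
$T{\left(L \right)} = L$
$A{\left(r,z \right)} = -2 + z$ ($A{\left(r,z \right)} = z - 2 = -2 + z$)
$g = - \frac{1}{489}$ ($g = \frac{1}{-479 + 10 \left(-1\right)} = \frac{1}{-479 - 10} = \frac{1}{-489} = - \frac{1}{489} \approx -0.002045$)
$\frac{1}{A{\left(66,-80 \right)} + g} = \frac{1}{\left(-2 - 80\right) - \frac{1}{489}} = \frac{1}{-82 - \frac{1}{489}} = \frac{1}{- \frac{40099}{489}} = - \frac{489}{40099}$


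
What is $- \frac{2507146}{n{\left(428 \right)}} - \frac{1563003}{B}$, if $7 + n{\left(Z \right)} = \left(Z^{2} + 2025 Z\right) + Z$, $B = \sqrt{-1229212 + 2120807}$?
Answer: $- \frac{2507146}{1050305} - \frac{1563003 \sqrt{891595}}{891595} \approx -1657.7$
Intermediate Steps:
$B = \sqrt{891595} \approx 944.24$
$n{\left(Z \right)} = -7 + Z^{2} + 2026 Z$ ($n{\left(Z \right)} = -7 + \left(\left(Z^{2} + 2025 Z\right) + Z\right) = -7 + \left(Z^{2} + 2026 Z\right) = -7 + Z^{2} + 2026 Z$)
$- \frac{2507146}{n{\left(428 \right)}} - \frac{1563003}{B} = - \frac{2507146}{-7 + 428^{2} + 2026 \cdot 428} - \frac{1563003}{\sqrt{891595}} = - \frac{2507146}{-7 + 183184 + 867128} - 1563003 \frac{\sqrt{891595}}{891595} = - \frac{2507146}{1050305} - \frac{1563003 \sqrt{891595}}{891595}$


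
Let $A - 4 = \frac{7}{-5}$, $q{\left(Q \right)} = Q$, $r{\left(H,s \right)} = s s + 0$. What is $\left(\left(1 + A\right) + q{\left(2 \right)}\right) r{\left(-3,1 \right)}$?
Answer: $\frac{28}{5} \approx 5.6$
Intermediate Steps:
$r{\left(H,s \right)} = s^{2}$ ($r{\left(H,s \right)} = s^{2} + 0 = s^{2}$)
$A = \frac{13}{5}$ ($A = 4 + \frac{7}{-5} = 4 + 7 \left(- \frac{1}{5}\right) = 4 - \frac{7}{5} = \frac{13}{5} \approx 2.6$)
$\left(\left(1 + A\right) + q{\left(2 \right)}\right) r{\left(-3,1 \right)} = \left(\left(1 + \frac{13}{5}\right) + 2\right) 1^{2} = \left(\frac{18}{5} + 2\right) 1 = \frac{28}{5} \cdot 1 = \frac{28}{5}$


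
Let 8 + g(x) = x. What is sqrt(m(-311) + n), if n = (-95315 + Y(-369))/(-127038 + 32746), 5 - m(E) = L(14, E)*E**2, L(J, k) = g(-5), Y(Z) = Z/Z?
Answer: sqrt(2794833306778370)/47146 ≈ 1121.3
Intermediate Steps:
g(x) = -8 + x
Y(Z) = 1
L(J, k) = -13 (L(J, k) = -8 - 5 = -13)
m(E) = 5 + 13*E**2 (m(E) = 5 - (-13)*E**2 = 5 + 13*E**2)
n = 47657/47146 (n = (-95315 + 1)/(-127038 + 32746) = -95314/(-94292) = -95314*(-1/94292) = 47657/47146 ≈ 1.0108)
sqrt(m(-311) + n) = sqrt((5 + 13*(-311)**2) + 47657/47146) = sqrt((5 + 13*96721) + 47657/47146) = sqrt((5 + 1257373) + 47657/47146) = sqrt(1257378 + 47657/47146) = sqrt(59280390845/47146) = sqrt(2794833306778370)/47146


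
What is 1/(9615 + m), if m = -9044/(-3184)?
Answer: 796/7655801 ≈ 0.00010397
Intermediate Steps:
m = 2261/796 (m = -9044*(-1/3184) = 2261/796 ≈ 2.8405)
1/(9615 + m) = 1/(9615 + 2261/796) = 1/(7655801/796) = 796/7655801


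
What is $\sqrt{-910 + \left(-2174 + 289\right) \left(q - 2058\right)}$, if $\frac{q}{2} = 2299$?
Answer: $3 i \sqrt{532090} \approx 2188.3 i$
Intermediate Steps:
$q = 4598$ ($q = 2 \cdot 2299 = 4598$)
$\sqrt{-910 + \left(-2174 + 289\right) \left(q - 2058\right)} = \sqrt{-910 + \left(-2174 + 289\right) \left(4598 - 2058\right)} = \sqrt{-910 - 4787900} = \sqrt{-4788810} = 3 i \sqrt{532090}$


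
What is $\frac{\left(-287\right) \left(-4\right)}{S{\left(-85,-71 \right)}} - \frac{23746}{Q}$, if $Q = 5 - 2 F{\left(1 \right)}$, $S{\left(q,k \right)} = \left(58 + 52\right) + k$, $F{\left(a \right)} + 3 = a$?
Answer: $- \frac{305254}{117} \approx -2609.0$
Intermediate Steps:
$F{\left(a \right)} = -3 + a$
$S{\left(q,k \right)} = 110 + k$
$Q = 9$ ($Q = 5 - 2 \left(-3 + 1\right) = 5 - -4 = 5 + 4 = 9$)
$\frac{\left(-287\right) \left(-4\right)}{S{\left(-85,-71 \right)}} - \frac{23746}{Q} = \frac{\left(-287\right) \left(-4\right)}{110 - 71} - \frac{23746}{9} = \frac{1148}{39} - \frac{23746}{9} = - \frac{305254}{117}$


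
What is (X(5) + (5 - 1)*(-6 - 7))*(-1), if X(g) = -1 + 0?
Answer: 53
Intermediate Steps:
X(g) = -1
(X(5) + (5 - 1)*(-6 - 7))*(-1) = (-1 + (5 - 1)*(-6 - 7))*(-1) = (-1 + 4*(-13))*(-1) = (-1 - 52)*(-1) = -53*(-1) = 53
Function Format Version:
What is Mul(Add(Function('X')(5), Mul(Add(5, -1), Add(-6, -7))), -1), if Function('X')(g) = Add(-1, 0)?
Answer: 53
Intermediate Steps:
Function('X')(g) = -1
Mul(Add(Function('X')(5), Mul(Add(5, -1), Add(-6, -7))), -1) = Mul(Add(-1, Mul(Add(5, -1), Add(-6, -7))), -1) = Mul(Add(-1, Mul(4, -13)), -1) = Mul(Add(-1, -52), -1) = Mul(-53, -1) = 53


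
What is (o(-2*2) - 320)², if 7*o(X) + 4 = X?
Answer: 5053504/49 ≈ 1.0313e+5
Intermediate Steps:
o(X) = -4/7 + X/7
(o(-2*2) - 320)² = ((-4/7 + (-2*2)/7) - 320)² = ((-4/7 + (⅐)*(-4)) - 320)² = ((-4/7 - 4/7) - 320)² = (-8/7 - 320)² = (-2248/7)² = 5053504/49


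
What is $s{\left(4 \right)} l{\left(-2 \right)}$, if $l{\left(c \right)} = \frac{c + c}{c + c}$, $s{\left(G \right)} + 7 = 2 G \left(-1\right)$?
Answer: $-15$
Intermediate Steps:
$s{\left(G \right)} = -7 - 2 G$ ($s{\left(G \right)} = -7 + 2 G \left(-1\right) = -7 - 2 G$)
$l{\left(c \right)} = 1$ ($l{\left(c \right)} = \frac{2 c}{2 c} = 2 c \frac{1}{2 c} = 1$)
$s{\left(4 \right)} l{\left(-2 \right)} = \left(-7 - 8\right) 1 = \left(-15\right) 1 = -15$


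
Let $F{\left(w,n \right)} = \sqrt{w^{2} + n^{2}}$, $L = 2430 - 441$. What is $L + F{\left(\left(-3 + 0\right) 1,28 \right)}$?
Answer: $1989 + \sqrt{793} \approx 2017.2$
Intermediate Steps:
$L = 1989$
$F{\left(w,n \right)} = \sqrt{n^{2} + w^{2}}$
$L + F{\left(\left(-3 + 0\right) 1,28 \right)} = 1989 + \sqrt{28^{2} + \left(\left(-3 + 0\right) 1\right)^{2}} = 1989 + \sqrt{784 + \left(\left(-3\right) 1\right)^{2}} = 1989 + \sqrt{784 + \left(-3\right)^{2}} = 1989 + \sqrt{784 + 9} = 1989 + \sqrt{793}$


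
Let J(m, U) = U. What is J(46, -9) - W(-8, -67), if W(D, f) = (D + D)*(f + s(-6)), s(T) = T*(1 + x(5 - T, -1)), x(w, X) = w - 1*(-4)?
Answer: -2617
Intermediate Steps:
x(w, X) = 4 + w (x(w, X) = w + 4 = 4 + w)
s(T) = T*(10 - T) (s(T) = T*(1 + (4 + (5 - T))) = T*(1 + (9 - T)) = T*(10 - T))
W(D, f) = 2*D*(-96 + f) (W(D, f) = (D + D)*(f - 6*(10 - 1*(-6))) = (2*D)*(f - 6*(10 + 6)) = (2*D)*(f - 6*16) = (2*D)*(f - 96) = (2*D)*(-96 + f) = 2*D*(-96 + f))
J(46, -9) - W(-8, -67) = -9 - 2*(-8)*(-96 - 67) = -9 - 2*(-8)*(-163) = -9 - 1*2608 = -9 - 2608 = -2617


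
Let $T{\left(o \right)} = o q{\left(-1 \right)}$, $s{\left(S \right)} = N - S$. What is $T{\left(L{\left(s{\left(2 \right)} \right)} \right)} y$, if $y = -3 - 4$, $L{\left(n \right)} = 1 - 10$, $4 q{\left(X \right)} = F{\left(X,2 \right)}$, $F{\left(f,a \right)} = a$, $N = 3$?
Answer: $\frac{63}{2} \approx 31.5$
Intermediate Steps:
$q{\left(X \right)} = \frac{1}{2}$ ($q{\left(X \right)} = \frac{1}{4} \cdot 2 = \frac{1}{2}$)
$s{\left(S \right)} = 3 - S$
$L{\left(n \right)} = -9$ ($L{\left(n \right)} = 1 - 10 = -9$)
$T{\left(o \right)} = \frac{o}{2}$ ($T{\left(o \right)} = o \frac{1}{2} = \frac{o}{2}$)
$y = -7$
$T{\left(L{\left(s{\left(2 \right)} \right)} \right)} y = \frac{1}{2} \left(-9\right) \left(-7\right) = \left(- \frac{9}{2}\right) \left(-7\right) = \frac{63}{2}$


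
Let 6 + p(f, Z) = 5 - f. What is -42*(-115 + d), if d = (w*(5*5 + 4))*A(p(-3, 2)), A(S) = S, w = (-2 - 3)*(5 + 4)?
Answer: 114450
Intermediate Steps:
w = -45 (w = -5*9 = -45)
p(f, Z) = -1 - f (p(f, Z) = -6 + (5 - f) = -1 - f)
d = -2610 (d = (-45*(5*5 + 4))*(-1 - 1*(-3)) = (-45*(25 + 4))*(-1 + 3) = -45*29*2 = -1305*2 = -2610)
-42*(-115 + d) = -42*(-115 - 2610) = -42*(-2725) = 114450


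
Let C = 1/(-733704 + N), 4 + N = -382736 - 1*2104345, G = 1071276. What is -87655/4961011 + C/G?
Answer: -27494616007737221/1556113084854520764 ≈ -0.017669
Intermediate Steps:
N = -2487085 (N = -4 + (-382736 - 1*2104345) = -4 + (-382736 - 2104345) = -4 - 2487081 = -2487085)
C = -1/3220789 (C = 1/(-733704 - 2487085) = 1/(-3220789) = -1/3220789 ≈ -3.1048e-7)
-87655/4961011 + C/G = -87655/4961011 - 1/3220789/1071276 = -87655*1/4961011 - 1/3220789*1/1071276 = -87655/4961011 - 1/3450353956764 = -27494616007737221/1556113084854520764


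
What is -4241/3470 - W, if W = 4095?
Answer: -14213891/3470 ≈ -4096.2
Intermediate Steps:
-4241/3470 - W = -4241/3470 - 1*4095 = -4241*1/3470 - 4095 = -4241/3470 - 4095 = -14213891/3470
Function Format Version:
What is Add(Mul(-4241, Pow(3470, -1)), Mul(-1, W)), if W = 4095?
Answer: Rational(-14213891, 3470) ≈ -4096.2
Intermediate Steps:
Add(Mul(-4241, Pow(3470, -1)), Mul(-1, W)) = Add(Mul(-4241, Pow(3470, -1)), Mul(-1, 4095)) = Add(Mul(-4241, Rational(1, 3470)), -4095) = Add(Rational(-4241, 3470), -4095) = Rational(-14213891, 3470)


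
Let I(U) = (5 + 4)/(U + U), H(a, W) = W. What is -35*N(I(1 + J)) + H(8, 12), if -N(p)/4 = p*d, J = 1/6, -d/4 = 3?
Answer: -6468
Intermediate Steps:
d = -12 (d = -4*3 = -12)
J = ⅙ (J = 1*(⅙) = ⅙ ≈ 0.16667)
I(U) = 9/(2*U) (I(U) = 9/((2*U)) = 9*(1/(2*U)) = 9/(2*U))
N(p) = 48*p (N(p) = -4*p*(-12) = -(-48)*p = 48*p)
-35*N(I(1 + J)) + H(8, 12) = -1680*9/(2*(1 + ⅙)) + 12 = -1680*9/(2*(7/6)) + 12 = -1680*(9/2)*(6/7) + 12 = -1680*27/7 + 12 = -35*1296/7 + 12 = -6480 + 12 = -6468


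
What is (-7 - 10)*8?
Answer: -136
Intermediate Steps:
(-7 - 10)*8 = -17*8 = -136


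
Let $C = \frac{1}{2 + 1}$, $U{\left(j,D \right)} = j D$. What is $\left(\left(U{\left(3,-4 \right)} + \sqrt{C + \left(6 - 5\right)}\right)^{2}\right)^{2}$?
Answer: $\frac{197008}{9} - \frac{13952 \sqrt{3}}{3} \approx 13835.0$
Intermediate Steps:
$U{\left(j,D \right)} = D j$
$C = \frac{1}{3} \approx 0.33333$
$\left(\left(U{\left(3,-4 \right)} + \sqrt{C + \left(6 - 5\right)}\right)^{2}\right)^{2} = \left(\left(\left(-4\right) 3 + \sqrt{\frac{1}{3} + \left(6 - 5\right)}\right)^{2}\right)^{2} = \left(\left(-12 + \sqrt{\frac{1}{3} + \left(6 - 5\right)}\right)^{2}\right)^{2} = \left(\left(-12 + \sqrt{\frac{1}{3} + 1}\right)^{2}\right)^{2} = \left(\left(-12 + \sqrt{\frac{4}{3}}\right)^{2}\right)^{2} = \left(\left(-12 + \frac{2 \sqrt{3}}{3}\right)^{2}\right)^{2} = \left(-12 + \frac{2 \sqrt{3}}{3}\right)^{4}$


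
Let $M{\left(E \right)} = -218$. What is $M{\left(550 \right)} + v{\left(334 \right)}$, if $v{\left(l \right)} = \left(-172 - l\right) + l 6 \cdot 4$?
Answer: $7292$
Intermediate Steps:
$v{\left(l \right)} = -172 + 23 l$ ($v{\left(l \right)} = \left(-172 - l\right) + 6 l 4 = \left(-172 - l\right) + 24 l = -172 + 23 l$)
$M{\left(550 \right)} + v{\left(334 \right)} = -218 + \left(-172 + 23 \cdot 334\right) = -218 + \left(-172 + 7682\right) = -218 + 7510 = 7292$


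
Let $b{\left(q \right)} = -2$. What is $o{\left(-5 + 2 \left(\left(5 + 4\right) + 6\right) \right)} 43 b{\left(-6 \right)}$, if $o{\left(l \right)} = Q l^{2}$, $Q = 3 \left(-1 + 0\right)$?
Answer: $161250$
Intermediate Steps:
$Q = -3$ ($Q = 3 \left(-1\right) = -3$)
$o{\left(l \right)} = - 3 l^{2}$
$o{\left(-5 + 2 \left(\left(5 + 4\right) + 6\right) \right)} 43 b{\left(-6 \right)} = - 3 \left(-5 + 2 \left(\left(5 + 4\right) + 6\right)\right)^{2} \cdot 43 \left(-2\right) = - 3 \left(-5 + 2 \left(9 + 6\right)\right)^{2} \cdot 43 \left(-2\right) = - 3 \left(-5 + 2 \cdot 15\right)^{2} \cdot 43 \left(-2\right) = - 3 \left(-5 + 30\right)^{2} \cdot 43 \left(-2\right) = - 3 \cdot 25^{2} \cdot 43 \left(-2\right) = \left(-3\right) 625 \cdot 43 \left(-2\right) = \left(-1875\right) 43 \left(-2\right) = \left(-80625\right) \left(-2\right) = 161250$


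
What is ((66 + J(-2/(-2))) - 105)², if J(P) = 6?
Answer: 1089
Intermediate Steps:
((66 + J(-2/(-2))) - 105)² = ((66 + 6) - 105)² = (72 - 105)² = (-33)² = 1089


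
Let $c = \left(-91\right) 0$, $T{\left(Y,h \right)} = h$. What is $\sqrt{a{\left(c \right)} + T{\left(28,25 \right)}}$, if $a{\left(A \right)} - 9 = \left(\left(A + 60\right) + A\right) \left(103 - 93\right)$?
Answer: $\sqrt{634} \approx 25.179$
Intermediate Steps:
$c = 0$
$a{\left(A \right)} = 609 + 20 A$ ($a{\left(A \right)} = 9 + \left(\left(A + 60\right) + A\right) \left(103 - 93\right) = 9 + \left(\left(60 + A\right) + A\right) 10 = 9 + \left(60 + 2 A\right) 10 = 9 + \left(600 + 20 A\right) = 609 + 20 A$)
$\sqrt{a{\left(c \right)} + T{\left(28,25 \right)}} = \sqrt{\left(609 + 20 \cdot 0\right) + 25} = \sqrt{\left(609 + 0\right) + 25} = \sqrt{609 + 25} = \sqrt{634}$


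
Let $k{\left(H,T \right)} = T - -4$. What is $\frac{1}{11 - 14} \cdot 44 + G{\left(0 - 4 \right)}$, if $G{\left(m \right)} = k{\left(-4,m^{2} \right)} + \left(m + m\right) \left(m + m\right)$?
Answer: $\frac{208}{3} \approx 69.333$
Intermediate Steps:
$k{\left(H,T \right)} = 4 + T$ ($k{\left(H,T \right)} = T + 4 = 4 + T$)
$G{\left(m \right)} = 4 + 5 m^{2}$ ($G{\left(m \right)} = \left(4 + m^{2}\right) + \left(m + m\right) \left(m + m\right) = \left(4 + m^{2}\right) + 2 m 2 m = \left(4 + m^{2}\right) + 4 m^{2} = 4 + 5 m^{2}$)
$\frac{1}{11 - 14} \cdot 44 + G{\left(0 - 4 \right)} = \frac{1}{11 - 14} \cdot 44 + \left(4 + 5 \left(0 - 4\right)^{2}\right) = \frac{1}{-3} \cdot 44 + \left(4 + 5 \left(-4\right)^{2}\right) = \left(- \frac{1}{3}\right) 44 + \left(4 + 5 \cdot 16\right) = - \frac{44}{3} + \left(4 + 80\right) = - \frac{44}{3} + 84 = \frac{208}{3}$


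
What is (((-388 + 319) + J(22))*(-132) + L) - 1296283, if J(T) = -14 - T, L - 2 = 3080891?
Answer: 1798470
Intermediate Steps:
L = 3080893 (L = 2 + 3080891 = 3080893)
(((-388 + 319) + J(22))*(-132) + L) - 1296283 = (((-388 + 319) + (-14 - 1*22))*(-132) + 3080893) - 1296283 = ((-69 + (-14 - 22))*(-132) + 3080893) - 1296283 = ((-69 - 36)*(-132) + 3080893) - 1296283 = (-105*(-132) + 3080893) - 1296283 = (13860 + 3080893) - 1296283 = 3094753 - 1296283 = 1798470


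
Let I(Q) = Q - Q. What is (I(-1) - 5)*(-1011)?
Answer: 5055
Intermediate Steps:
I(Q) = 0
(I(-1) - 5)*(-1011) = (0 - 5)*(-1011) = -5*(-1011) = 5055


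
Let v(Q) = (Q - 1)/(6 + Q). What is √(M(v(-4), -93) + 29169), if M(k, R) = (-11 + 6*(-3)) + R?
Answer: √29047 ≈ 170.43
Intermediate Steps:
v(Q) = (-1 + Q)/(6 + Q)
M(k, R) = -29 + R (M(k, R) = (-11 - 18) + R = -29 + R)
√(M(v(-4), -93) + 29169) = √((-29 - 93) + 29169) = √(-122 + 29169) = √29047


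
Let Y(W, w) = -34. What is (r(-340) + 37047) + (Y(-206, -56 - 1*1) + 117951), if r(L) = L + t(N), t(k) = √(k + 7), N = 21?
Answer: 154624 + 2*√7 ≈ 1.5463e+5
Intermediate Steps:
t(k) = √(7 + k)
r(L) = L + 2*√7 (r(L) = L + √(7 + 21) = L + √28 = L + 2*√7)
(r(-340) + 37047) + (Y(-206, -56 - 1*1) + 117951) = ((-340 + 2*√7) + 37047) + (-34 + 117951) = (36707 + 2*√7) + 117917 = 154624 + 2*√7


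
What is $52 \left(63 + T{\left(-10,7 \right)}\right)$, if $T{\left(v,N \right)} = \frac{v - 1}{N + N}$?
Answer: $\frac{22646}{7} \approx 3235.1$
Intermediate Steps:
$T{\left(v,N \right)} = \frac{-1 + v}{2 N}$
$52 \left(63 + T{\left(-10,7 \right)}\right) = 52 \left(63 + \frac{-1 - 10}{2 \cdot 7}\right) = 52 \left(63 + \frac{1}{2} \cdot \frac{1}{7} \left(-11\right)\right) = 52 \left(63 - \frac{11}{14}\right) = 52 \cdot \frac{871}{14} = \frac{22646}{7}$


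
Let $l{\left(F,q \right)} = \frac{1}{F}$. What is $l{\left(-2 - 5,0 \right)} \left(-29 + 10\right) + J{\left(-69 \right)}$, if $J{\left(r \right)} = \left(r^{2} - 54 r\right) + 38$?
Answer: $\frac{59694}{7} \approx 8527.7$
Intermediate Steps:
$J{\left(r \right)} = 38 + r^{2} - 54 r$
$l{\left(-2 - 5,0 \right)} \left(-29 + 10\right) + J{\left(-69 \right)} = \frac{-29 + 10}{-2 - 5} + \left(38 + \left(-69\right)^{2} - -3726\right) = \frac{1}{-7} \left(-19\right) + \left(38 + 4761 + 3726\right) = \left(- \frac{1}{7}\right) \left(-19\right) + 8525 = \frac{19}{7} + 8525 = \frac{59694}{7}$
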